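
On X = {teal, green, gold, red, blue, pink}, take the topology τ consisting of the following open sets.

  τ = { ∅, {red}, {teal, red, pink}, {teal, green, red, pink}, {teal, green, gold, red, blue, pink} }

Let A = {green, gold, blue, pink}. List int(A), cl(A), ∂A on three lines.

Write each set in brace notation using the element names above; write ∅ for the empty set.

opens ⊆ A: ∅; union → int = ∅
complement {teal, red}; its interior {red}; cl(A) = X∖{red} = {teal, green, gold, blue, pink}
boundary = {teal, green, gold, blue, pink} ∖ ∅ = {teal, green, gold, blue, pink}

int(A) = ∅
cl(A)  = {teal, green, gold, blue, pink}
∂A     = {teal, green, gold, blue, pink}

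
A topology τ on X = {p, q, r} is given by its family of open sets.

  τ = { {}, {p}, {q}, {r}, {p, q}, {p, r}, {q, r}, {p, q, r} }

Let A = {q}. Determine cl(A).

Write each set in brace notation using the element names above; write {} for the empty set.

closure: X∖int(X∖A) = X∖{p, r} = {q}

{q}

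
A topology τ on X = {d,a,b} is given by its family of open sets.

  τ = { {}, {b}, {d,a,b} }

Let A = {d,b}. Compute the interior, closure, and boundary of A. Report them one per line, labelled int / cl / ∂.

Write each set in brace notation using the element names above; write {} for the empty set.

int(A) = {b}
cl(A)  = {d,a,b}
∂A     = {d,a}

interior: largest open inside A is {b} (from {}, {b})
cl via duality: int({a}) = {}, so X∖{} = {d,a,b}
cl∖int = {d,a}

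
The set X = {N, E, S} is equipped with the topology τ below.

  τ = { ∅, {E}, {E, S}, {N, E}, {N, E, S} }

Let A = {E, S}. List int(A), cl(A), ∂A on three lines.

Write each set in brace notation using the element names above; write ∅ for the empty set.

interior: largest open inside A is {E, S} (from ∅, {E}, {E, S})
cl via duality: int({N}) = ∅, so X∖∅ = {N, E, S}
cl∖int = {N}

int(A) = {E, S}
cl(A)  = {N, E, S}
∂A     = {N}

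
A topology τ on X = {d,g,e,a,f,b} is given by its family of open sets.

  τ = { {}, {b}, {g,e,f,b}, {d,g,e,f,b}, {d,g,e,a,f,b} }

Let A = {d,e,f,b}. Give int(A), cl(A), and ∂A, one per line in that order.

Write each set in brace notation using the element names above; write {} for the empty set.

opens ⊆ A: {}, {b}; union → int = {b}
complement {g,a}; its interior {}; cl(A) = X∖{} = {d,g,e,a,f,b}
boundary = {d,g,e,a,f,b} ∖ {b} = {d,g,e,a,f}

int(A) = {b}
cl(A)  = {d,g,e,a,f,b}
∂A     = {d,g,e,a,f}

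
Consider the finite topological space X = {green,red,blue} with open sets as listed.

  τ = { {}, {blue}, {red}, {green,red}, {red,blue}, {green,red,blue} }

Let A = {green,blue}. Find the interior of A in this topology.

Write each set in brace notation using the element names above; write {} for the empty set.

{blue}

U open, U⊆A: {}, {blue}. int(A) = ⋃ = {blue}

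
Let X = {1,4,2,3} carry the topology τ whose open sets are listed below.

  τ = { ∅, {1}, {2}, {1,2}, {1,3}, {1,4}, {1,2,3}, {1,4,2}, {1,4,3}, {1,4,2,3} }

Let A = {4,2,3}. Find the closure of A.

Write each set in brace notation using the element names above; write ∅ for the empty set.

complement {1}; its interior {1}; cl(A) = X∖{1} = {4,2,3}

{4,2,3}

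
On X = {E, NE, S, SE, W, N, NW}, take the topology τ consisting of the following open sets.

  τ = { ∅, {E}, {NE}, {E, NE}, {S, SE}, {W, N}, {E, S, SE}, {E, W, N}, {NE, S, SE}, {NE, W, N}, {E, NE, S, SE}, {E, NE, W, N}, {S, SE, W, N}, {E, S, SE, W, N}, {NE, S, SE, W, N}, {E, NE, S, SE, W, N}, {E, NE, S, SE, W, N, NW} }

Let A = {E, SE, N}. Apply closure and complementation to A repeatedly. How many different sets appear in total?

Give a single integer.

10

cl via duality: int({NE, S, W, NW}) = {NE}, so X∖{NE} = {E, S, SE, W, N, NW}
Write k for closure, c for complement:
  1. A     = {E, SE, N}
  2. kA    = {E, S, SE, W, N, NW}
  3. cA    = {NE, S, W, NW}
  4. ckA   = {NE}
  5. kcA   = {NE, S, SE, W, N, NW}
  6. kckA  = {NE, NW}
  7. ckcA  = {E}
  8. ckckA = {E, S, SE, W, N}
  9. kckcA = {E, NW}
  10. ckckcA = {NE, S, SE, W, N}
applying k or c yields no new set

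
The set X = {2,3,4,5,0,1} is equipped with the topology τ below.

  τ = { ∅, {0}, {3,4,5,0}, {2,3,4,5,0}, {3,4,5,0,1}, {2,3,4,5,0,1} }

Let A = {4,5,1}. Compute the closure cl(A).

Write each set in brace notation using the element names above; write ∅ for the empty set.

X∖A={2,3,0}, int(X∖A)={0}, hence cl(A)={2,3,4,5,1}

{2,3,4,5,1}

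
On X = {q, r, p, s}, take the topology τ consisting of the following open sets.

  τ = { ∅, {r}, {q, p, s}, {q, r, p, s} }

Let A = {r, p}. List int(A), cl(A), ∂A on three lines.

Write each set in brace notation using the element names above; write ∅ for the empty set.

int(A) = {r}
cl(A)  = {q, r, p, s}
∂A     = {q, p, s}

interior: largest open inside A is {r} (from ∅, {r})
cl via duality: int({q, s}) = ∅, so X∖∅ = {q, r, p, s}
cl∖int = {q, p, s}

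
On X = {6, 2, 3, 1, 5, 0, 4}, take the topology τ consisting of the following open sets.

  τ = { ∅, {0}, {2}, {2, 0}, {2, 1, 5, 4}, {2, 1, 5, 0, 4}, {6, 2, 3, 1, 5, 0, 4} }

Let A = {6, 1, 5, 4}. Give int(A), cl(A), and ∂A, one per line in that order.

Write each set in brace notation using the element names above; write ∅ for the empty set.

int(A) = ∅
cl(A)  = {6, 3, 1, 5, 4}
∂A     = {6, 3, 1, 5, 4}

open subsets of A: ∅; so int(A) = ∅
closure: X∖int(X∖A) = X∖{2, 0} = {6, 3, 1, 5, 4}
∂A = {6, 3, 1, 5, 4} minus ∅ = {6, 3, 1, 5, 4}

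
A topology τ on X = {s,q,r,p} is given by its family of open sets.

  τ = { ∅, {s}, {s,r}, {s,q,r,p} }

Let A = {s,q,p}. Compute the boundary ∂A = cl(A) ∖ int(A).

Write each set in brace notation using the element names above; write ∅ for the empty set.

{q,r,p}

open subsets of A: ∅, {s}; so int(A) = {s}
closure: X∖int(X∖A) = X∖∅ = {s,q,r,p}
∂A = {s,q,r,p} minus {s} = {q,r,p}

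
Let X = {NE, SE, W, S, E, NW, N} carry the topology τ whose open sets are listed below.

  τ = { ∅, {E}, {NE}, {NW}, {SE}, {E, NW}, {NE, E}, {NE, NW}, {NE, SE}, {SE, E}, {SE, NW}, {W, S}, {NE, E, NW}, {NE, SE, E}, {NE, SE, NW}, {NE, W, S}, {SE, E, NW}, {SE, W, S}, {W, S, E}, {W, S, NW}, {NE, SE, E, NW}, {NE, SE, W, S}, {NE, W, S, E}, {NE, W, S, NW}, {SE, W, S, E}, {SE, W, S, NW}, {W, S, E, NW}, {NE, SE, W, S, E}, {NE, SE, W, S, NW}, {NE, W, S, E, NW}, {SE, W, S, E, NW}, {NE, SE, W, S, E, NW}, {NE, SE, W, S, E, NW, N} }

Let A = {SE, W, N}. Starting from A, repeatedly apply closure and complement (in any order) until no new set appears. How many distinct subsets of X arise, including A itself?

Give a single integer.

10

closure: X∖int(X∖A) = X∖{NE, E, NW} = {SE, W, S, N}
Let k=closure and c=complement:
  1. A     = {SE, W, N}
  2. kA    = {SE, W, S, N}
  3. cA    = {NE, S, E, NW}
  4. ckA   = {NE, E, NW}
  5. kcA   = {NE, W, S, E, NW, N}
  6. kckA  = {NE, E, NW, N}
  7. ckcA  = {SE}
  8. ckckA = {SE, W, S}
  9. kckcA = {SE, N}
  10. ckckcA = {NE, W, S, E, NW}
— saturated at 10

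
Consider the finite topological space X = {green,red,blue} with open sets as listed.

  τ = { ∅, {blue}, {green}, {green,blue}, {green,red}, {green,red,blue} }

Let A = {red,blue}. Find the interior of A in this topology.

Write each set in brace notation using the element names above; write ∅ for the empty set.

{blue}

U open, U⊆A: ∅, {blue}. int(A) = ⋃ = {blue}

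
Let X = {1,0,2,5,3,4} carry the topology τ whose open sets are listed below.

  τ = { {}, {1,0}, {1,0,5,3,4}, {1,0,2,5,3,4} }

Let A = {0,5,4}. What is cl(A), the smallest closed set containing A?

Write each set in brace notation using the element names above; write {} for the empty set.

{1,0,2,5,3,4}

X∖A={1,2,3}, int(X∖A)={}, hence cl(A)={1,0,2,5,3,4}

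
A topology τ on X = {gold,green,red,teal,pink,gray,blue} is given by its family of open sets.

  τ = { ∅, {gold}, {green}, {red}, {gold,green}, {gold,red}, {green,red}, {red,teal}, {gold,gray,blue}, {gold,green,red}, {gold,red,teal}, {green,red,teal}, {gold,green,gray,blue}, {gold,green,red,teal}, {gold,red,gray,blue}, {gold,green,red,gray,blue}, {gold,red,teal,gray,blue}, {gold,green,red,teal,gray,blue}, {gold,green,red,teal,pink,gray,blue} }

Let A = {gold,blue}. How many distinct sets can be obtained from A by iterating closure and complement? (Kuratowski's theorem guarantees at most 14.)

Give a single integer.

8

complement {green,red,teal,pink,gray}; its interior {green,red,teal}; cl(A) = X∖{green,red,teal} = {gold,pink,gray,blue}
With k = closure, c = complement:
  1. A     = {gold,blue}
  2. kA    = {gold,pink,gray,blue}
  3. cA    = {green,red,teal,pink,gray}
  4. ckA   = {green,red,teal}
  5. kcA   = {green,red,teal,pink,gray,blue}
  6. kckA  = {green,red,teal,pink}
  7. ckcA  = {gold}
  8. ckckA = {gold,gray,blue}
k, c of each give nothing new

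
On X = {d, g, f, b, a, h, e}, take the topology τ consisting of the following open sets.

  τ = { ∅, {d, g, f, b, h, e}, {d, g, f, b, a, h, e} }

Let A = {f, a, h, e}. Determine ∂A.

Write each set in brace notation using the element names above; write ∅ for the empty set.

interior: largest open inside A is ∅ (from ∅)
cl via duality: int({d, g, b}) = ∅, so X∖∅ = {d, g, f, b, a, h, e}
cl∖int = {d, g, f, b, a, h, e}

{d, g, f, b, a, h, e}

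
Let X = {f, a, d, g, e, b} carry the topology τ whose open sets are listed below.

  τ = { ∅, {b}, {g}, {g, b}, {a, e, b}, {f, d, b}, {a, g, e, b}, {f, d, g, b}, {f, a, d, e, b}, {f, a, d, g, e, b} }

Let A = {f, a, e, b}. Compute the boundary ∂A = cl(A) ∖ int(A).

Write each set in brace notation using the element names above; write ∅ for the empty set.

open subsets of A: ∅, {b}, {a, e, b}; so int(A) = {a, e, b}
closure: X∖int(X∖A) = X∖{g} = {f, a, d, e, b}
∂A = {f, a, d, e, b} minus {a, e, b} = {f, d}

{f, d}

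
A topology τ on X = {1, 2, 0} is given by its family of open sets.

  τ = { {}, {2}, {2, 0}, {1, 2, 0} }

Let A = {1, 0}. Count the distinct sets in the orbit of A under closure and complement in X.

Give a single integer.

4

X∖A={2}, int(X∖A)={2}, hence cl(A)={1, 0}
Orbit (k=closure, c=complement):
  1. A     = {1, 0}
  2. cA    = {2}
  3. kcA   = {1, 2, 0}
  4. ckcA  = {}
(closed under both — stop)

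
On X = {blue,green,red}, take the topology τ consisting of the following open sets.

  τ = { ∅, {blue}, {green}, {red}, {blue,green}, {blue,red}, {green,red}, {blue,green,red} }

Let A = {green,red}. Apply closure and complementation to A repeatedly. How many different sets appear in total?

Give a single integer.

closure: X∖int(X∖A) = X∖{blue} = {green,red}
Let k=closure and c=complement:
  1. A     = {green,red}
  2. cA    = {blue}
— saturated at 2

2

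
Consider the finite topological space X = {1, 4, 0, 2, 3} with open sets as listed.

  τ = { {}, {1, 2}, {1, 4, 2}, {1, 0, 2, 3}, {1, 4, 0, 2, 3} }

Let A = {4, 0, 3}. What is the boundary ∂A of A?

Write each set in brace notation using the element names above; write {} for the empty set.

{4, 0, 3}

open subsets of A: {}; so int(A) = {}
closure: X∖int(X∖A) = X∖{1, 2} = {4, 0, 3}
∂A = {4, 0, 3} minus {} = {4, 0, 3}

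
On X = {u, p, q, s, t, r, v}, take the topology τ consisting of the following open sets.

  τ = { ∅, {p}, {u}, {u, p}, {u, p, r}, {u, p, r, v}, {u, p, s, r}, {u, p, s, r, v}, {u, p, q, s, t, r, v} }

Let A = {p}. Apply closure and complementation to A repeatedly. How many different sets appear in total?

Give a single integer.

complement {u, q, s, t, r, v}; its interior {u}; cl(A) = X∖{u} = {p, q, s, t, r, v}
With k = closure, c = complement:
  1. A     = {p}
  2. kA    = {p, q, s, t, r, v}
  3. cA    = {u, q, s, t, r, v}
  4. ckA   = {u}
k, c of each give nothing new

4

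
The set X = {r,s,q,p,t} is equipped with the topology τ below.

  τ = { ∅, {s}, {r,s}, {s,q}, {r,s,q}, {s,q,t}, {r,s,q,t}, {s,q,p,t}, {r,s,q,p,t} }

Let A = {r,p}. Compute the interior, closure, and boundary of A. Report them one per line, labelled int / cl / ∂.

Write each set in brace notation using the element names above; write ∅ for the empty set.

open subsets of A: ∅; so int(A) = ∅
closure: X∖int(X∖A) = X∖{s,q,t} = {r,p}
∂A = {r,p} minus ∅ = {r,p}

int(A) = ∅
cl(A)  = {r,p}
∂A     = {r,p}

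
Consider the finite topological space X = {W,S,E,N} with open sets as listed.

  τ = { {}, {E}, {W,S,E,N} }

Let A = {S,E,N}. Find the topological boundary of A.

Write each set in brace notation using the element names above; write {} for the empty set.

open subsets of A: {}, {E}; so int(A) = {E}
closure: X∖int(X∖A) = X∖{} = {W,S,E,N}
∂A = {W,S,E,N} minus {E} = {W,S,N}

{W,S,N}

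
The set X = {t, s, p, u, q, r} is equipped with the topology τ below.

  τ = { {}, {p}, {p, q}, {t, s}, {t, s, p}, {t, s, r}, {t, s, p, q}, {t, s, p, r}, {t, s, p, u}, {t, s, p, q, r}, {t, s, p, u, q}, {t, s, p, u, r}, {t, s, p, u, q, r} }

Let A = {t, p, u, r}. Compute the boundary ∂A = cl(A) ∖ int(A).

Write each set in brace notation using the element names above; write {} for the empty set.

opens ⊆ A: {}, {p}; union → int = {p}
complement {s, q}; its interior {}; cl(A) = X∖{} = {t, s, p, u, q, r}
boundary = {t, s, p, u, q, r} ∖ {p} = {t, s, u, q, r}

{t, s, u, q, r}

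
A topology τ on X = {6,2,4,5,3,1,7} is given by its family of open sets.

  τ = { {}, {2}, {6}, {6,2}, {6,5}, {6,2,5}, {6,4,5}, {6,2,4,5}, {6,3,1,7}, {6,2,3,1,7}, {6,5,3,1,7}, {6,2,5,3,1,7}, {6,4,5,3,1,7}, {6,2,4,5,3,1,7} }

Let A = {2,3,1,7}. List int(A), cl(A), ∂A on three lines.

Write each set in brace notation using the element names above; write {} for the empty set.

int(A) = {2}
cl(A)  = {2,3,1,7}
∂A     = {3,1,7}

open subsets of A: {}, {2}; so int(A) = {2}
closure: X∖int(X∖A) = X∖{6,4,5} = {2,3,1,7}
∂A = {2,3,1,7} minus {2} = {3,1,7}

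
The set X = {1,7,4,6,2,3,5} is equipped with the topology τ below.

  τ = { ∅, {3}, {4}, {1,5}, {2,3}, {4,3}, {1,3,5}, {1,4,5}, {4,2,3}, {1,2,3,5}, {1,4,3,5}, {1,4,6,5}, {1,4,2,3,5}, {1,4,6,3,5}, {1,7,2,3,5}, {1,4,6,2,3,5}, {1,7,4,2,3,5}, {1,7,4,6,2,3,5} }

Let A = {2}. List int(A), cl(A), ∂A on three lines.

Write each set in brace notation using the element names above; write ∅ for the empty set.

int(A) = ∅
cl(A)  = {7,2}
∂A     = {7,2}

opens ⊆ A: ∅; union → int = ∅
complement {1,7,4,6,3,5}; its interior {1,4,6,3,5}; cl(A) = X∖{1,4,6,3,5} = {7,2}
boundary = {7,2} ∖ ∅ = {7,2}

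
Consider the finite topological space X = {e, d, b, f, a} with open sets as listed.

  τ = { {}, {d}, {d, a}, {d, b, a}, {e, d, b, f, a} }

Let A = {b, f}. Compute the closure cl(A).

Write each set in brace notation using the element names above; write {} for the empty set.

X∖A={e, d, a}, int(X∖A)={d, a}, hence cl(A)={e, b, f}

{e, b, f}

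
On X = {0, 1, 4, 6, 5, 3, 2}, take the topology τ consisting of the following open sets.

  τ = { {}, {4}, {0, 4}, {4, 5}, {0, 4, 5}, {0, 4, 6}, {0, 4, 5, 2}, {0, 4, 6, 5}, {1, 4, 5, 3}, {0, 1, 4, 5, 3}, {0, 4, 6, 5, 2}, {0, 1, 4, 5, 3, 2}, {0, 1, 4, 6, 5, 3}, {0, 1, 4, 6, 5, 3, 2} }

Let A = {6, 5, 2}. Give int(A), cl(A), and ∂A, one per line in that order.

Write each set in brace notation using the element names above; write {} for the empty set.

int(A) = {}
cl(A)  = {1, 6, 5, 3, 2}
∂A     = {1, 6, 5, 3, 2}

open subsets of A: {}; so int(A) = {}
closure: X∖int(X∖A) = X∖{0, 4} = {1, 6, 5, 3, 2}
∂A = {1, 6, 5, 3, 2} minus {} = {1, 6, 5, 3, 2}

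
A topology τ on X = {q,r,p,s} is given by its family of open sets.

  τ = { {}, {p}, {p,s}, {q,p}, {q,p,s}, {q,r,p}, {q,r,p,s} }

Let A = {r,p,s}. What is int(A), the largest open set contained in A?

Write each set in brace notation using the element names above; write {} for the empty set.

U open, U⊆A: {}, {p}, {p,s}. int(A) = ⋃ = {p,s}

{p,s}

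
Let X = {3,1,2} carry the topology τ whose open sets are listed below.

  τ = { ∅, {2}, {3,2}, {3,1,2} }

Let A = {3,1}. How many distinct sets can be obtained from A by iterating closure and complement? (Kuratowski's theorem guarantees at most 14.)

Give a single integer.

4

closure: X∖int(X∖A) = X∖{2} = {3,1}
Let k=closure and c=complement:
  1. A     = {3,1}
  2. cA    = {2}
  3. kcA   = {3,1,2}
  4. ckcA  = ∅
— saturated at 4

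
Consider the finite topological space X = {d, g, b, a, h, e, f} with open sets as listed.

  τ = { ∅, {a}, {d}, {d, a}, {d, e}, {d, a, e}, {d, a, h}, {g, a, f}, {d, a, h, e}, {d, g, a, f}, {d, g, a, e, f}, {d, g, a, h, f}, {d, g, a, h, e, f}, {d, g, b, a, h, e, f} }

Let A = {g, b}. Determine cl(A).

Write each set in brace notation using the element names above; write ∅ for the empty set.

{g, b, f}

closure: X∖int(X∖A) = X∖{d, a, h, e} = {g, b, f}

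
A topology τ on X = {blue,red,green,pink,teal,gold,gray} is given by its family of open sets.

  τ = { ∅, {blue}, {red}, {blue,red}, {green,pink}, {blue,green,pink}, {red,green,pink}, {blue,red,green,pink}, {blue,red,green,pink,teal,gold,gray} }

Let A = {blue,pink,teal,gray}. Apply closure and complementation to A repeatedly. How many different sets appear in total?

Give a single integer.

X∖A={red,green,gold}, int(X∖A)={red}, hence cl(A)={blue,green,pink,teal,gold,gray}
Orbit (k=closure, c=complement):
  1. A     = {blue,pink,teal,gray}
  2. kA    = {blue,green,pink,teal,gold,gray}
  3. cA    = {red,green,gold}
  4. ckA   = {red}
  5. kcA   = {red,green,pink,teal,gold,gray}
  6. kckA  = {red,teal,gold,gray}
  7. ckcA  = {blue}
  8. ckckA = {blue,green,pink}
  9. kckcA = {blue,teal,gold,gray}
  10. ckckcA = {red,green,pink}
(closed under both — stop)

10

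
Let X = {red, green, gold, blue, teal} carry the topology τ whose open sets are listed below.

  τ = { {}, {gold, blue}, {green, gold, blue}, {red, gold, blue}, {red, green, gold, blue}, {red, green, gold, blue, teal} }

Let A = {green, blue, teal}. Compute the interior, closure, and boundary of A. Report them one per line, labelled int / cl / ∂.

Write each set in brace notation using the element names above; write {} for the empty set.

open subsets of A: {}; so int(A) = {}
closure: X∖int(X∖A) = X∖{} = {red, green, gold, blue, teal}
∂A = {red, green, gold, blue, teal} minus {} = {red, green, gold, blue, teal}

int(A) = {}
cl(A)  = {red, green, gold, blue, teal}
∂A     = {red, green, gold, blue, teal}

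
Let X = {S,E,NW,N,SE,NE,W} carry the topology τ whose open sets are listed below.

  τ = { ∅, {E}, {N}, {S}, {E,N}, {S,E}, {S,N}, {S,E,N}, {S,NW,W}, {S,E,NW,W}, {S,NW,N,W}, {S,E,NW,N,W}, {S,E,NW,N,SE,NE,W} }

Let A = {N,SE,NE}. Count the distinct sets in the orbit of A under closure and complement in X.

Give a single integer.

4

X∖A={S,E,NW,W}, int(X∖A)={S,E,NW,W}, hence cl(A)={N,SE,NE}
Orbit (k=closure, c=complement):
  1. A     = {N,SE,NE}
  2. cA    = {S,E,NW,W}
  3. kcA   = {S,E,NW,SE,NE,W}
  4. ckcA  = {N}
(closed under both — stop)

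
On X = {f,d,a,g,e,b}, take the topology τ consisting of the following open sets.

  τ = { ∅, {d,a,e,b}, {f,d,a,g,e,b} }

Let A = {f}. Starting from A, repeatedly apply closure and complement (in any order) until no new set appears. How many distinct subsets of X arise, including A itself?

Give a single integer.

6

closure: X∖int(X∖A) = X∖{d,a,e,b} = {f,g}
Let k=closure and c=complement:
  1. A     = {f}
  2. kA    = {f,g}
  3. cA    = {d,a,g,e,b}
  4. ckA   = {d,a,e,b}
  5. kcA   = {f,d,a,g,e,b}
  6. ckcA  = ∅
— saturated at 6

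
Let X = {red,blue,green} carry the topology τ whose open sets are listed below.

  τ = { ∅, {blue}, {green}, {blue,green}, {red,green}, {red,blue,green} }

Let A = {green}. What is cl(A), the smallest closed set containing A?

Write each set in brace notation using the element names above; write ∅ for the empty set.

closure: X∖int(X∖A) = X∖{blue} = {red,green}

{red,green}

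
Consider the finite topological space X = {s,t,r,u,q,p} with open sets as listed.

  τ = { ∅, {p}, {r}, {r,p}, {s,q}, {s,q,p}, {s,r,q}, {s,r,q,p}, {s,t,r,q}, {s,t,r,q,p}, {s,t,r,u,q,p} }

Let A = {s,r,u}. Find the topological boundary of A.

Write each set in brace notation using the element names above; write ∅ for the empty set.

{s,t,u,q}

U open, U⊆A: ∅, {r}. int(A) = ⋃ = {r}
X∖A={t,q,p}, int(X∖A)={p}, hence cl(A)={s,t,r,u,q}
∂A: remove int from cl → {s,t,u,q}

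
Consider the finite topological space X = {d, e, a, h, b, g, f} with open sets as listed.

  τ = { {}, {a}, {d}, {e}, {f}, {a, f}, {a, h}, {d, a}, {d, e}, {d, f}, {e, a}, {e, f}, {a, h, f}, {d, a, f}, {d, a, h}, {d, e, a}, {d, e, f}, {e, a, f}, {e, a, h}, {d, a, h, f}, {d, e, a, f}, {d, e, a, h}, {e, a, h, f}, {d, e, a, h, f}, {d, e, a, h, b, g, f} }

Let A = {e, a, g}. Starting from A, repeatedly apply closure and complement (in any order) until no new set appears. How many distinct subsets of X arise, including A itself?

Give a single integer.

complement {d, h, b, f}; its interior {d, f}; cl(A) = X∖{d, f} = {e, a, h, b, g}
With k = closure, c = complement:
  1. A     = {e, a, g}
  2. kA    = {e, a, h, b, g}
  3. cA    = {d, h, b, f}
  4. ckA   = {d, f}
  5. kcA   = {d, h, b, g, f}
  6. kckA  = {d, b, g, f}
  7. ckcA  = {e, a}
  8. ckckA = {e, a, h}
k, c of each give nothing new

8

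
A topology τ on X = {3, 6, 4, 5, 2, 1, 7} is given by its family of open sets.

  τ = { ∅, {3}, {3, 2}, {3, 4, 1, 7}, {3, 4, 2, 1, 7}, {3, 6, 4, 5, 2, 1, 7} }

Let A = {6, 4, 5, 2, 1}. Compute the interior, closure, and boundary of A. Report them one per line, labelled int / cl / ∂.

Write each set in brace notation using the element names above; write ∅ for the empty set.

int(A) = ∅
cl(A)  = {6, 4, 5, 2, 1, 7}
∂A     = {6, 4, 5, 2, 1, 7}

interior: largest open inside A is ∅ (from ∅)
cl via duality: int({3, 7}) = {3}, so X∖{3} = {6, 4, 5, 2, 1, 7}
cl∖int = {6, 4, 5, 2, 1, 7}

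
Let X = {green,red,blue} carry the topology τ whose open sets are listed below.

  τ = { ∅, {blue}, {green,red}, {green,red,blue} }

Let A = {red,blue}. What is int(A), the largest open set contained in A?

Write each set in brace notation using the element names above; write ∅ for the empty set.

opens ⊆ A: ∅, {blue}; union → int = {blue}

{blue}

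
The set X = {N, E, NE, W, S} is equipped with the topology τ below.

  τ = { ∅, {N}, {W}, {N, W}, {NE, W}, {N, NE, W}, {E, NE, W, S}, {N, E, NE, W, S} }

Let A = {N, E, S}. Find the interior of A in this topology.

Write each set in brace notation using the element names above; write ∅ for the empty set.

{N}

open subsets of A: ∅, {N}; so int(A) = {N}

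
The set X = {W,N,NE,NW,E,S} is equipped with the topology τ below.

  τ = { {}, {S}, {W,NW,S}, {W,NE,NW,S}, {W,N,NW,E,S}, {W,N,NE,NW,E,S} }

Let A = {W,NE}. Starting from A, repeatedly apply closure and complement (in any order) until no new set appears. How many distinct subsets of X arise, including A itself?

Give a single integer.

cl via duality: int({N,NW,E,S}) = {S}, so X∖{S} = {W,N,NE,NW,E}
Write k for closure, c for complement:
  1. A     = {W,NE}
  2. kA    = {W,N,NE,NW,E}
  3. cA    = {N,NW,E,S}
  4. ckA   = {S}
  5. kcA   = {W,N,NE,NW,E,S}
  6. ckcA  = {}
applying k or c yields no new set

6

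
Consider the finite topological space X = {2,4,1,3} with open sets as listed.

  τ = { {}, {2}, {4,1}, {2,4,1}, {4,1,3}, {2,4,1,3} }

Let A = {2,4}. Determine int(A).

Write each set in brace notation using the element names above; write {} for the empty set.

opens ⊆ A: {}, {2}; union → int = {2}

{2}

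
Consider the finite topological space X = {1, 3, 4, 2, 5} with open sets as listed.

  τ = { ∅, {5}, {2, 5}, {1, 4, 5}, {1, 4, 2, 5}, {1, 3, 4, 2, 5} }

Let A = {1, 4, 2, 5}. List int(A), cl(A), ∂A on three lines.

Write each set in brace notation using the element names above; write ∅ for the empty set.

int(A) = {1, 4, 2, 5}
cl(A)  = {1, 3, 4, 2, 5}
∂A     = {3}

opens ⊆ A: ∅, {5}, {2, 5}, {1, 4, 5}, {1, 4, 2, 5}; union → int = {1, 4, 2, 5}
complement {3}; its interior ∅; cl(A) = X∖∅ = {1, 3, 4, 2, 5}
boundary = {1, 3, 4, 2, 5} ∖ {1, 4, 2, 5} = {3}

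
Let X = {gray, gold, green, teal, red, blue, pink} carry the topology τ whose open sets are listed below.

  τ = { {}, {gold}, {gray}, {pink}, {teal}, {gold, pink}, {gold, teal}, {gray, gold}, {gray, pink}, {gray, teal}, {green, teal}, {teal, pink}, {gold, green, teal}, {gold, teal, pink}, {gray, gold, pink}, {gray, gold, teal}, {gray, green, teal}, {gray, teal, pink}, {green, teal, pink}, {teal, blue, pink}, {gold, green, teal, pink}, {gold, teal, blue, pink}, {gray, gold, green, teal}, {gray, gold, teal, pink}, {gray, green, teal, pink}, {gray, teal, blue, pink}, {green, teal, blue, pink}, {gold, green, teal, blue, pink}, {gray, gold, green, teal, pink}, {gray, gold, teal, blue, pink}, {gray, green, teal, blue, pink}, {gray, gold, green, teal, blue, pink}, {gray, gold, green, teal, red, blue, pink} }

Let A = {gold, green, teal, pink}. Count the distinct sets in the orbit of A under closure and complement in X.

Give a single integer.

6

complement {gray, red, blue}; its interior {gray}; cl(A) = X∖{gray} = {gold, green, teal, red, blue, pink}
With k = closure, c = complement:
  1. A     = {gold, green, teal, pink}
  2. kA    = {gold, green, teal, red, blue, pink}
  3. cA    = {gray, red, blue}
  4. ckA   = {gray}
  5. kckA  = {gray, red}
  6. ckckA = {gold, green, teal, blue, pink}
k, c of each give nothing new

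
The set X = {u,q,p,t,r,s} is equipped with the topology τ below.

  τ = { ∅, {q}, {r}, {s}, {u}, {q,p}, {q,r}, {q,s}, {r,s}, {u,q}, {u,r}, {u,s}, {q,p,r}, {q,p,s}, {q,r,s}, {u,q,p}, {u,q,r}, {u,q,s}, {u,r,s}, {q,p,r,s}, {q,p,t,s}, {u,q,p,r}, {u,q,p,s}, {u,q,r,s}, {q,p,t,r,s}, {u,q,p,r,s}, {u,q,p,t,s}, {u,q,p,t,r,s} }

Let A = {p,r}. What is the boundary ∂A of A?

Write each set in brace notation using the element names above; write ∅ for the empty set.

opens ⊆ A: ∅, {r}; union → int = {r}
complement {u,q,t,s}; its interior {u,q,s}; cl(A) = X∖{u,q,s} = {p,t,r}
boundary = {p,t,r} ∖ {r} = {p,t}

{p,t}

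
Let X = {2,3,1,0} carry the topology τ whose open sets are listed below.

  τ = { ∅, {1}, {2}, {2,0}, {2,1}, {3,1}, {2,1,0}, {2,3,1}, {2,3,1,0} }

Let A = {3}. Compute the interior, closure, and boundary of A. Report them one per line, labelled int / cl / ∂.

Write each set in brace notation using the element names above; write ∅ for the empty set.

opens ⊆ A: ∅; union → int = ∅
complement {2,1,0}; its interior {2,1,0}; cl(A) = X∖{2,1,0} = {3}
boundary = {3} ∖ ∅ = {3}

int(A) = ∅
cl(A)  = {3}
∂A     = {3}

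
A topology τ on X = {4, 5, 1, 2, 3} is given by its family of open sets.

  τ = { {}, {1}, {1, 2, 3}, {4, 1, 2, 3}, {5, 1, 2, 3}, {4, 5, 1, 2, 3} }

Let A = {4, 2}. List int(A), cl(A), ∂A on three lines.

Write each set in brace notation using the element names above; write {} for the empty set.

U open, U⊆A: {}. int(A) = ⋃ = {}
X∖A={5, 1, 3}, int(X∖A)={1}, hence cl(A)={4, 5, 2, 3}
∂A: remove int from cl → {4, 5, 2, 3}

int(A) = {}
cl(A)  = {4, 5, 2, 3}
∂A     = {4, 5, 2, 3}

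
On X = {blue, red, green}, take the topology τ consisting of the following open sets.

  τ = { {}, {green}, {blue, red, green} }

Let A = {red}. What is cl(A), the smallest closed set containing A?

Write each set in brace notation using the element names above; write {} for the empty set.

{blue, red}

closure: X∖int(X∖A) = X∖{green} = {blue, red}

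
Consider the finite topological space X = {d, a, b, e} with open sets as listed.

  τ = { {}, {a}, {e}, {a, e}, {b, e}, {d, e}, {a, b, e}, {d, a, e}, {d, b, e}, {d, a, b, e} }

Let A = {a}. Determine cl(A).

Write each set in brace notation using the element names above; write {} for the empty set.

X∖A={d, b, e}, int(X∖A)={d, b, e}, hence cl(A)={a}

{a}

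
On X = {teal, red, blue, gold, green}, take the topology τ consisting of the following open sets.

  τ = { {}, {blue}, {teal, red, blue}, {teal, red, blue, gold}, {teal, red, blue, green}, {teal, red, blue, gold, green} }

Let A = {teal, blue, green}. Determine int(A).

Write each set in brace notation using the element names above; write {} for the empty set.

interior: largest open inside A is {blue} (from {}, {blue})

{blue}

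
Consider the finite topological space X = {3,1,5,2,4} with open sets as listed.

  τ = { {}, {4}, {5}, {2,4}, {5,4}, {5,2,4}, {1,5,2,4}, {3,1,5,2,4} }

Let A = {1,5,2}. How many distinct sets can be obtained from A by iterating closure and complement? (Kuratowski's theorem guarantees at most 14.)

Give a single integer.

X∖A={3,4}, int(X∖A)={4}, hence cl(A)={3,1,5,2}
Orbit (k=closure, c=complement):
  1. A     = {1,5,2}
  2. kA    = {3,1,5,2}
  3. cA    = {3,4}
  4. ckA   = {4}
  5. kcA   = {3,1,2,4}
  6. ckcA  = {5}
  7. kckcA = {3,1,5}
  8. ckckcA = {2,4}
(closed under both — stop)

8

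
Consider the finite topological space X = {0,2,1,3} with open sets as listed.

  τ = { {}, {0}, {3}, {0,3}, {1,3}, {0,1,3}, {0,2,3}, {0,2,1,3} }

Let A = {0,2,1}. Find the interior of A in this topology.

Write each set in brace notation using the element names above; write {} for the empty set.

{0}

open subsets of A: {}, {0}; so int(A) = {0}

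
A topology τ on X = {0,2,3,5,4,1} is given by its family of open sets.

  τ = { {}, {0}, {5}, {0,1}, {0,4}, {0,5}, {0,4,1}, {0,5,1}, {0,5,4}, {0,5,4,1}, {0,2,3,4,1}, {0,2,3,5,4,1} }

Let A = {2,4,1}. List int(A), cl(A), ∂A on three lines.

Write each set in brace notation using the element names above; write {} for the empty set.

int(A) = {}
cl(A)  = {2,3,4,1}
∂A     = {2,3,4,1}

open subsets of A: {}; so int(A) = {}
closure: X∖int(X∖A) = X∖{0,5} = {2,3,4,1}
∂A = {2,3,4,1} minus {} = {2,3,4,1}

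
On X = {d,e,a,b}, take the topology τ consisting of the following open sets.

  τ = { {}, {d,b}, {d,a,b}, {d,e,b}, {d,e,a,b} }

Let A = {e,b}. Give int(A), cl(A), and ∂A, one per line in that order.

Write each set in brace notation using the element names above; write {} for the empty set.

int(A) = {}
cl(A)  = {d,e,a,b}
∂A     = {d,e,a,b}

interior: largest open inside A is {} (from {})
cl via duality: int({d,a}) = {}, so X∖{} = {d,e,a,b}
cl∖int = {d,e,a,b}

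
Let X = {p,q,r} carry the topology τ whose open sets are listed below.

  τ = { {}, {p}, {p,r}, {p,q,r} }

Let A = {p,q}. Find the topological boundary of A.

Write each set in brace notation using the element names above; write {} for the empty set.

U open, U⊆A: {}, {p}. int(A) = ⋃ = {p}
X∖A={r}, int(X∖A)={}, hence cl(A)={p,q,r}
∂A: remove int from cl → {q,r}

{q,r}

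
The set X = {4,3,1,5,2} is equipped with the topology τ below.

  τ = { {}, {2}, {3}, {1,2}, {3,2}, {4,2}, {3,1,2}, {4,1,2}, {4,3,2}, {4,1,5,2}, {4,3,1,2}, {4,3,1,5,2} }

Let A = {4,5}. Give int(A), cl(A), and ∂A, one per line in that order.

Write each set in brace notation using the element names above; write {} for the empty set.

int(A) = {}
cl(A)  = {4,5}
∂A     = {4,5}

open subsets of A: {}; so int(A) = {}
closure: X∖int(X∖A) = X∖{3,1,2} = {4,5}
∂A = {4,5} minus {} = {4,5}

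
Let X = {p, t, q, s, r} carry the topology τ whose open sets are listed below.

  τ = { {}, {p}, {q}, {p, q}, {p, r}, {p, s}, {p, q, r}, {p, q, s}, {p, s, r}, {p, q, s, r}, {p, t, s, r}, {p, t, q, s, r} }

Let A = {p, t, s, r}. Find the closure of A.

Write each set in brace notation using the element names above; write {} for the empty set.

{p, t, s, r}

complement {q}; its interior {q}; cl(A) = X∖{q} = {p, t, s, r}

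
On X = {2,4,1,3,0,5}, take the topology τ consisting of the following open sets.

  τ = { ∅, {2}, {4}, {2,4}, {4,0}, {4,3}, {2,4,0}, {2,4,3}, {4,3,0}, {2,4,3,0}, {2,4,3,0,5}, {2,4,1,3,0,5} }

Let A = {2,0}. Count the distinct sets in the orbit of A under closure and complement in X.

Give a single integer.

8

cl via duality: int({4,1,3,5}) = {4,3}, so X∖{4,3} = {2,1,0,5}
Write k for closure, c for complement:
  1. A     = {2,0}
  2. kA    = {2,1,0,5}
  3. cA    = {4,1,3,5}
  4. ckA   = {4,3}
  5. kcA   = {4,1,3,0,5}
  6. ckcA  = {2}
  7. kckcA = {2,1,5}
  8. ckckcA = {4,3,0}
applying k or c yields no new set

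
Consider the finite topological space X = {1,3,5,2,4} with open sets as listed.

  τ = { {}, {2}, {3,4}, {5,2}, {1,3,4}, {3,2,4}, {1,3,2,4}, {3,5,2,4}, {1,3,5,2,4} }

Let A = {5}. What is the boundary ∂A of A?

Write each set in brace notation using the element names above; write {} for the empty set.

{5}

U open, U⊆A: {}. int(A) = ⋃ = {}
X∖A={1,3,2,4}, int(X∖A)={1,3,2,4}, hence cl(A)={5}
∂A: remove int from cl → {5}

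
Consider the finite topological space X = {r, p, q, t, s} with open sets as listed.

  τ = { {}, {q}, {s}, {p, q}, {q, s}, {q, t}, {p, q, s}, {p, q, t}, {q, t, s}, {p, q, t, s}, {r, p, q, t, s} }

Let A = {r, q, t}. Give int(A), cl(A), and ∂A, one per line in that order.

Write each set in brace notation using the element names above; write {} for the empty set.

int(A) = {q, t}
cl(A)  = {r, p, q, t}
∂A     = {r, p}

U open, U⊆A: {}, {q}, {q, t}. int(A) = ⋃ = {q, t}
X∖A={p, s}, int(X∖A)={s}, hence cl(A)={r, p, q, t}
∂A: remove int from cl → {r, p}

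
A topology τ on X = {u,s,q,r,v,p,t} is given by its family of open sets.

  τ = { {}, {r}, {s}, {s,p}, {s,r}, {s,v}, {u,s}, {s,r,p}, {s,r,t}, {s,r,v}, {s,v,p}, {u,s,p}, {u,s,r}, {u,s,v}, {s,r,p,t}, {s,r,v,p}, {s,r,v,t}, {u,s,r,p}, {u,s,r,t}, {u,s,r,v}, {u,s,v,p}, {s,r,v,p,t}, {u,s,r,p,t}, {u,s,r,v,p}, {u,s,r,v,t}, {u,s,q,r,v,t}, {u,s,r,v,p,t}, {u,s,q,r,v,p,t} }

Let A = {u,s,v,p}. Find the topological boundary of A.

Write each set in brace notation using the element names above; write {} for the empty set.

{q,t}

opens ⊆ A: {}, {s}, {s,p}, {u,s}, {s,v}, {u,s,v}, {s,v,p}, {u,s,p}, {u,s,v,p}; union → int = {u,s,v,p}
complement {q,r,t}; its interior {r}; cl(A) = X∖{r} = {u,s,q,v,p,t}
boundary = {u,s,q,v,p,t} ∖ {u,s,v,p} = {q,t}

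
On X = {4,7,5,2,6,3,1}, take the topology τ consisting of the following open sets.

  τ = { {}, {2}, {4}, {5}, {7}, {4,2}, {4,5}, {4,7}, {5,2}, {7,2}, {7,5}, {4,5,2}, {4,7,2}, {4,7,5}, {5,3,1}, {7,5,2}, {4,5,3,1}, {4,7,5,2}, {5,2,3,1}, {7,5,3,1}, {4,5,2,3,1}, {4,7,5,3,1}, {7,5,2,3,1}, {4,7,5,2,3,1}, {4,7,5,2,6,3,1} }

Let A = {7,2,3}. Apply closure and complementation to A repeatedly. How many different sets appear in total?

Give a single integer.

closure: X∖int(X∖A) = X∖{4,5} = {7,2,6,3,1}
Let k=closure and c=complement:
  1. A     = {7,2,3}
  2. kA    = {7,2,6,3,1}
  3. cA    = {4,5,6,1}
  4. ckA   = {4,5}
  5. kcA   = {4,5,6,3,1}
  6. ckcA  = {7,2}
  7. kckcA = {7,2,6}
  8. ckckcA = {4,5,3,1}
— saturated at 8

8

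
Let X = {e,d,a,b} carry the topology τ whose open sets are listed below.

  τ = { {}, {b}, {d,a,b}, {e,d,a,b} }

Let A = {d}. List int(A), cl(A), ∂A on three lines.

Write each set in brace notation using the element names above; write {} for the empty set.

open subsets of A: {}; so int(A) = {}
closure: X∖int(X∖A) = X∖{b} = {e,d,a}
∂A = {e,d,a} minus {} = {e,d,a}

int(A) = {}
cl(A)  = {e,d,a}
∂A     = {e,d,a}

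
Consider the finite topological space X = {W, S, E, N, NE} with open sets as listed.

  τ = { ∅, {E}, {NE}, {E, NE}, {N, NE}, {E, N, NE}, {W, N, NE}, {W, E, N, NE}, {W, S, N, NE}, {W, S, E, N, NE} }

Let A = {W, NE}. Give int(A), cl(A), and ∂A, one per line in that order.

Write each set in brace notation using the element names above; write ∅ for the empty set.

interior: largest open inside A is {NE} (from ∅, {NE})
cl via duality: int({S, E, N}) = {E}, so X∖{E} = {W, S, N, NE}
cl∖int = {W, S, N}

int(A) = {NE}
cl(A)  = {W, S, N, NE}
∂A     = {W, S, N}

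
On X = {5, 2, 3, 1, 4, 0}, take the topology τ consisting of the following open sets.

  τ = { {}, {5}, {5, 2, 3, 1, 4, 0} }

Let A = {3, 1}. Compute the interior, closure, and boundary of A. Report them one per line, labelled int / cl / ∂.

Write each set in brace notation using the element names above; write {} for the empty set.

opens ⊆ A: {}; union → int = {}
complement {5, 2, 4, 0}; its interior {5}; cl(A) = X∖{5} = {2, 3, 1, 4, 0}
boundary = {2, 3, 1, 4, 0} ∖ {} = {2, 3, 1, 4, 0}

int(A) = {}
cl(A)  = {2, 3, 1, 4, 0}
∂A     = {2, 3, 1, 4, 0}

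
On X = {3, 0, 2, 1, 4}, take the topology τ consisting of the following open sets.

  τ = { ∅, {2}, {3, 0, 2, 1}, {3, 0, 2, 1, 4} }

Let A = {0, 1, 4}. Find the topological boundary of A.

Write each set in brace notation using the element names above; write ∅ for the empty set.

{3, 0, 1, 4}

opens ⊆ A: ∅; union → int = ∅
complement {3, 2}; its interior {2}; cl(A) = X∖{2} = {3, 0, 1, 4}
boundary = {3, 0, 1, 4} ∖ ∅ = {3, 0, 1, 4}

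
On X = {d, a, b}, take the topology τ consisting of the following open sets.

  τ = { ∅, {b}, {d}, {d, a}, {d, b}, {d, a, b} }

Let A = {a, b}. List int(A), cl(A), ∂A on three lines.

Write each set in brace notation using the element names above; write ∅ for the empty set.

U open, U⊆A: ∅, {b}. int(A) = ⋃ = {b}
X∖A={d}, int(X∖A)={d}, hence cl(A)={a, b}
∂A: remove int from cl → {a}

int(A) = {b}
cl(A)  = {a, b}
∂A     = {a}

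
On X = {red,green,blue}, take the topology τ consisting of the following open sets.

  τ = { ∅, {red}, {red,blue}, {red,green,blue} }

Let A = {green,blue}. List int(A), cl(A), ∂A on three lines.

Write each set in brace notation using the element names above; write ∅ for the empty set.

interior: largest open inside A is ∅ (from ∅)
cl via duality: int({red}) = {red}, so X∖{red} = {green,blue}
cl∖int = {green,blue}

int(A) = ∅
cl(A)  = {green,blue}
∂A     = {green,blue}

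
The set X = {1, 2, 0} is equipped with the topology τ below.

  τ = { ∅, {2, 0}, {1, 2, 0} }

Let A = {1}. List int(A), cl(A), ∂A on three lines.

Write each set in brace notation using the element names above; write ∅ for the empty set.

int(A) = ∅
cl(A)  = {1}
∂A     = {1}

opens ⊆ A: ∅; union → int = ∅
complement {2, 0}; its interior {2, 0}; cl(A) = X∖{2, 0} = {1}
boundary = {1} ∖ ∅ = {1}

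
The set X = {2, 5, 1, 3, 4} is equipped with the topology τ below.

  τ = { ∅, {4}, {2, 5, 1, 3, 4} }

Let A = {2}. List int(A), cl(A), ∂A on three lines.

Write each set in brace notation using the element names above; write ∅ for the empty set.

int(A) = ∅
cl(A)  = {2, 5, 1, 3}
∂A     = {2, 5, 1, 3}

interior: largest open inside A is ∅ (from ∅)
cl via duality: int({5, 1, 3, 4}) = {4}, so X∖{4} = {2, 5, 1, 3}
cl∖int = {2, 5, 1, 3}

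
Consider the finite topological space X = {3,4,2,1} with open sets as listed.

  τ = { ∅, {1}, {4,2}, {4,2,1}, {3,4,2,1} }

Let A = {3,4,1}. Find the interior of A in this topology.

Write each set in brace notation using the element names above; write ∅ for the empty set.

open subsets of A: ∅, {1}; so int(A) = {1}

{1}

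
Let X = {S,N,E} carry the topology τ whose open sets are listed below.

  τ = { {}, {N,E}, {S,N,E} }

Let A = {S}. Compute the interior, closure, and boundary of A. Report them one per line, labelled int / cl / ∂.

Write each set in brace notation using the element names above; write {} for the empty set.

open subsets of A: {}; so int(A) = {}
closure: X∖int(X∖A) = X∖{N,E} = {S}
∂A = {S} minus {} = {S}

int(A) = {}
cl(A)  = {S}
∂A     = {S}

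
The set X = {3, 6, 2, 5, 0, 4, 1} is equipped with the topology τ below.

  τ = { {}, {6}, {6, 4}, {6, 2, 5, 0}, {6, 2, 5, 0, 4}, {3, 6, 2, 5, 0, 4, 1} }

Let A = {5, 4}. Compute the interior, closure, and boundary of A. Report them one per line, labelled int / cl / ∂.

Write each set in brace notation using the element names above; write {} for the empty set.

open subsets of A: {}; so int(A) = {}
closure: X∖int(X∖A) = X∖{6} = {3, 2, 5, 0, 4, 1}
∂A = {3, 2, 5, 0, 4, 1} minus {} = {3, 2, 5, 0, 4, 1}

int(A) = {}
cl(A)  = {3, 2, 5, 0, 4, 1}
∂A     = {3, 2, 5, 0, 4, 1}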